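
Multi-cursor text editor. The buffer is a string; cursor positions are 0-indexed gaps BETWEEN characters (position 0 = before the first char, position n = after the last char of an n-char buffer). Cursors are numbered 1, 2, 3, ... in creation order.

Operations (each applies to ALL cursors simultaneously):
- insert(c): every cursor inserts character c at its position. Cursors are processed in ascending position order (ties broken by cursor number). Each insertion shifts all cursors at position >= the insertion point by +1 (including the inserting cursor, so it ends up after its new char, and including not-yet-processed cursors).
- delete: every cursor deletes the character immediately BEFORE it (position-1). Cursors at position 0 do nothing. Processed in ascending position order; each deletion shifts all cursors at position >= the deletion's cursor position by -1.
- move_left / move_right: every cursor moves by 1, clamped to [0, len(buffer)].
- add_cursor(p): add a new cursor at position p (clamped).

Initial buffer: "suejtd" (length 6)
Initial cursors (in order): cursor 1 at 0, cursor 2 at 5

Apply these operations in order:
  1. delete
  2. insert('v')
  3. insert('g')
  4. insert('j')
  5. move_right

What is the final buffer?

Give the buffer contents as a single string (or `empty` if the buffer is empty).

Answer: vgjsuejvgjd

Derivation:
After op 1 (delete): buffer="suejd" (len 5), cursors c1@0 c2@4, authorship .....
After op 2 (insert('v')): buffer="vsuejvd" (len 7), cursors c1@1 c2@6, authorship 1....2.
After op 3 (insert('g')): buffer="vgsuejvgd" (len 9), cursors c1@2 c2@8, authorship 11....22.
After op 4 (insert('j')): buffer="vgjsuejvgjd" (len 11), cursors c1@3 c2@10, authorship 111....222.
After op 5 (move_right): buffer="vgjsuejvgjd" (len 11), cursors c1@4 c2@11, authorship 111....222.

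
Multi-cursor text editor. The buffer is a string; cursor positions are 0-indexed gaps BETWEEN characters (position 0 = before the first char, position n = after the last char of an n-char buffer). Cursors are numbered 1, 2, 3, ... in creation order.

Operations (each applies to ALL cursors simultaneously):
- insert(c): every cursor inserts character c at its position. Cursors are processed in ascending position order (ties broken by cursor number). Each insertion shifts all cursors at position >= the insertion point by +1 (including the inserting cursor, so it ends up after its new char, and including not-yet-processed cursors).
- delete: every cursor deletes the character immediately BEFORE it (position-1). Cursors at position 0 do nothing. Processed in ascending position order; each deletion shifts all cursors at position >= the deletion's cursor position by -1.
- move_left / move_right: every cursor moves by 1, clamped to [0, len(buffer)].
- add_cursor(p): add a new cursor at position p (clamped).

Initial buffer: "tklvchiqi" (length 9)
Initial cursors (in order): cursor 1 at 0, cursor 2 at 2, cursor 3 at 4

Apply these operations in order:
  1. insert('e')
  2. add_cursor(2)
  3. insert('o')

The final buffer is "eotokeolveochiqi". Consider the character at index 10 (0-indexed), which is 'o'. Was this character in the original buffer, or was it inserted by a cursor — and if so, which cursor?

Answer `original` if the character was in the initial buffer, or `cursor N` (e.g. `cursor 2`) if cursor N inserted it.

Answer: cursor 3

Derivation:
After op 1 (insert('e')): buffer="etkelvechiqi" (len 12), cursors c1@1 c2@4 c3@7, authorship 1..2..3.....
After op 2 (add_cursor(2)): buffer="etkelvechiqi" (len 12), cursors c1@1 c4@2 c2@4 c3@7, authorship 1..2..3.....
After op 3 (insert('o')): buffer="eotokeolveochiqi" (len 16), cursors c1@2 c4@4 c2@7 c3@11, authorship 11.4.22..33.....
Authorship (.=original, N=cursor N): 1 1 . 4 . 2 2 . . 3 3 . . . . .
Index 10: author = 3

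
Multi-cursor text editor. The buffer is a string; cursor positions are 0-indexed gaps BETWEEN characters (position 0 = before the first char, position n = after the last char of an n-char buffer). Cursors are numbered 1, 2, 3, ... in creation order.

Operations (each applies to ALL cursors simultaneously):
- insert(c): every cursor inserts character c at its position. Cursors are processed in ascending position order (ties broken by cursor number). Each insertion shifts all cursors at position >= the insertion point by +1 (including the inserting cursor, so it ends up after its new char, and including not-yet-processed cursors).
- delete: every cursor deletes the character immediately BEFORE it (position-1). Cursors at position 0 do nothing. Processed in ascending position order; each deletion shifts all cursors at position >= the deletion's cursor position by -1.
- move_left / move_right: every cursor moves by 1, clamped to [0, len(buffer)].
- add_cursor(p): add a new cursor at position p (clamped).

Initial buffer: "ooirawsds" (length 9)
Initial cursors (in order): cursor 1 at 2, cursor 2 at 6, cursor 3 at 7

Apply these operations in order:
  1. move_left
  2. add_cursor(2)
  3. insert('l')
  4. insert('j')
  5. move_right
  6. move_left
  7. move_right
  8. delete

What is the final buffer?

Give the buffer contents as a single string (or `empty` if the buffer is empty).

Answer: oljljraljljds

Derivation:
After op 1 (move_left): buffer="ooirawsds" (len 9), cursors c1@1 c2@5 c3@6, authorship .........
After op 2 (add_cursor(2)): buffer="ooirawsds" (len 9), cursors c1@1 c4@2 c2@5 c3@6, authorship .........
After op 3 (insert('l')): buffer="ololiralwlsds" (len 13), cursors c1@2 c4@4 c2@8 c3@10, authorship .1.4...2.3...
After op 4 (insert('j')): buffer="oljoljiraljwljsds" (len 17), cursors c1@3 c4@6 c2@11 c3@14, authorship .11.44...22.33...
After op 5 (move_right): buffer="oljoljiraljwljsds" (len 17), cursors c1@4 c4@7 c2@12 c3@15, authorship .11.44...22.33...
After op 6 (move_left): buffer="oljoljiraljwljsds" (len 17), cursors c1@3 c4@6 c2@11 c3@14, authorship .11.44...22.33...
After op 7 (move_right): buffer="oljoljiraljwljsds" (len 17), cursors c1@4 c4@7 c2@12 c3@15, authorship .11.44...22.33...
After op 8 (delete): buffer="oljljraljljds" (len 13), cursors c1@3 c4@5 c2@9 c3@11, authorship .1144..2233..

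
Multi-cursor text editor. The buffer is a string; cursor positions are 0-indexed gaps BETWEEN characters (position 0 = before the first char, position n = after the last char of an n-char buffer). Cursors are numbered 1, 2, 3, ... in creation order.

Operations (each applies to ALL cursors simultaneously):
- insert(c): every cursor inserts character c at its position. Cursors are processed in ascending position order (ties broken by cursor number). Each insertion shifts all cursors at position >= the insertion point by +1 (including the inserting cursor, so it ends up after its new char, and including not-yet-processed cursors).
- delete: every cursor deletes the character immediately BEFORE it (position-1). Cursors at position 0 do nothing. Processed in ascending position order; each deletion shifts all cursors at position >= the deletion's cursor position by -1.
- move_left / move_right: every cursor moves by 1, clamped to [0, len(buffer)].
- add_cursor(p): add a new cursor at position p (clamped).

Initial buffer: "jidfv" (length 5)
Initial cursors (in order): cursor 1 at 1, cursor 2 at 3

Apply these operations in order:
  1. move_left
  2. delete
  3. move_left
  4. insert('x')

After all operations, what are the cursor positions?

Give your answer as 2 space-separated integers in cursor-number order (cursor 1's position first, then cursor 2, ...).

Answer: 2 2

Derivation:
After op 1 (move_left): buffer="jidfv" (len 5), cursors c1@0 c2@2, authorship .....
After op 2 (delete): buffer="jdfv" (len 4), cursors c1@0 c2@1, authorship ....
After op 3 (move_left): buffer="jdfv" (len 4), cursors c1@0 c2@0, authorship ....
After op 4 (insert('x')): buffer="xxjdfv" (len 6), cursors c1@2 c2@2, authorship 12....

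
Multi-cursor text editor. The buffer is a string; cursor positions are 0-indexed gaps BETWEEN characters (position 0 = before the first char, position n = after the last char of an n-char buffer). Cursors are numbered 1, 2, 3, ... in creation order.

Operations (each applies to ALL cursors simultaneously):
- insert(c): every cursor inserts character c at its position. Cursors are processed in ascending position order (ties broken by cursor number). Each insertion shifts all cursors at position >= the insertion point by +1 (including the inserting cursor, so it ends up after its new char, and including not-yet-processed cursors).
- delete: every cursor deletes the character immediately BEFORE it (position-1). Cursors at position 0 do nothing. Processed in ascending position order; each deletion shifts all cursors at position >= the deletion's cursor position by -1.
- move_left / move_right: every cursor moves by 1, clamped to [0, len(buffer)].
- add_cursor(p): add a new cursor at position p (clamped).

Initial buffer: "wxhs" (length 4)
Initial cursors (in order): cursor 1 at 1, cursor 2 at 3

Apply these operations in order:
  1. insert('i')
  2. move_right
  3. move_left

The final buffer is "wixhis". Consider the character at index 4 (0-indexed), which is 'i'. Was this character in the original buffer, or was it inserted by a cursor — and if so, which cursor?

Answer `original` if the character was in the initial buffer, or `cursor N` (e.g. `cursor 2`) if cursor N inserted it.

Answer: cursor 2

Derivation:
After op 1 (insert('i')): buffer="wixhis" (len 6), cursors c1@2 c2@5, authorship .1..2.
After op 2 (move_right): buffer="wixhis" (len 6), cursors c1@3 c2@6, authorship .1..2.
After op 3 (move_left): buffer="wixhis" (len 6), cursors c1@2 c2@5, authorship .1..2.
Authorship (.=original, N=cursor N): . 1 . . 2 .
Index 4: author = 2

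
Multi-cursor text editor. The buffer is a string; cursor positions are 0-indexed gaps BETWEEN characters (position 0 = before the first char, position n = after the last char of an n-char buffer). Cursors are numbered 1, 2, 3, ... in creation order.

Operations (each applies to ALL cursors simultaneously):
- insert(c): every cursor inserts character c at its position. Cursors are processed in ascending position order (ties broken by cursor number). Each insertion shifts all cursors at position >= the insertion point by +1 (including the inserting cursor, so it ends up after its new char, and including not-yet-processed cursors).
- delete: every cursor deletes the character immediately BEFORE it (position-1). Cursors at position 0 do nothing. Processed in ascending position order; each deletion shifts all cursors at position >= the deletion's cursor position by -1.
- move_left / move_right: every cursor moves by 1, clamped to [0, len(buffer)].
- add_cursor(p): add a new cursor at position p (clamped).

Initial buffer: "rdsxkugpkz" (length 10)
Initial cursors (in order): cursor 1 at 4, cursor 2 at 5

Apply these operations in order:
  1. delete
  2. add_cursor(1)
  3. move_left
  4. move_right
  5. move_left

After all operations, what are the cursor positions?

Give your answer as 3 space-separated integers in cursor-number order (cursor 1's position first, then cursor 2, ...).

After op 1 (delete): buffer="rdsugpkz" (len 8), cursors c1@3 c2@3, authorship ........
After op 2 (add_cursor(1)): buffer="rdsugpkz" (len 8), cursors c3@1 c1@3 c2@3, authorship ........
After op 3 (move_left): buffer="rdsugpkz" (len 8), cursors c3@0 c1@2 c2@2, authorship ........
After op 4 (move_right): buffer="rdsugpkz" (len 8), cursors c3@1 c1@3 c2@3, authorship ........
After op 5 (move_left): buffer="rdsugpkz" (len 8), cursors c3@0 c1@2 c2@2, authorship ........

Answer: 2 2 0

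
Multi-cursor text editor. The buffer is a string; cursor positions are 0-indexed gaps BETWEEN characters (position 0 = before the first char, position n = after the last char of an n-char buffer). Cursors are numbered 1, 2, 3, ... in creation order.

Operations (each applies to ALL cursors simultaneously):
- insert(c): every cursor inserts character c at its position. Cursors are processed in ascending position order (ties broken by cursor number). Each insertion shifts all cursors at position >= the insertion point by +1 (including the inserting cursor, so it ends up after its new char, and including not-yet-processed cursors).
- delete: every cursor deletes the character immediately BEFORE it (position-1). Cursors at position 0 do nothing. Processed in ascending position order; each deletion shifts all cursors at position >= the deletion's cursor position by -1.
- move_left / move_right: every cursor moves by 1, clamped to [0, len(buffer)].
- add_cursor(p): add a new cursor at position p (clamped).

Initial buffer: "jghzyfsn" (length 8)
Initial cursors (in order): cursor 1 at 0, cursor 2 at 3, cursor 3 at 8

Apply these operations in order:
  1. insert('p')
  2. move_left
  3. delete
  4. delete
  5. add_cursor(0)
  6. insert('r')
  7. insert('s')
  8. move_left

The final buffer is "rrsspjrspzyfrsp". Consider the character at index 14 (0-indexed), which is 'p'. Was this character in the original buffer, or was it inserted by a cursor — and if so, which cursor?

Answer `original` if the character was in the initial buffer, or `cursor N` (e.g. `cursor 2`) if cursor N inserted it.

Answer: cursor 3

Derivation:
After op 1 (insert('p')): buffer="pjghpzyfsnp" (len 11), cursors c1@1 c2@5 c3@11, authorship 1...2.....3
After op 2 (move_left): buffer="pjghpzyfsnp" (len 11), cursors c1@0 c2@4 c3@10, authorship 1...2.....3
After op 3 (delete): buffer="pjgpzyfsp" (len 9), cursors c1@0 c2@3 c3@8, authorship 1..2....3
After op 4 (delete): buffer="pjpzyfp" (len 7), cursors c1@0 c2@2 c3@6, authorship 1.2...3
After op 5 (add_cursor(0)): buffer="pjpzyfp" (len 7), cursors c1@0 c4@0 c2@2 c3@6, authorship 1.2...3
After op 6 (insert('r')): buffer="rrpjrpzyfrp" (len 11), cursors c1@2 c4@2 c2@5 c3@10, authorship 141.22...33
After op 7 (insert('s')): buffer="rrsspjrspzyfrsp" (len 15), cursors c1@4 c4@4 c2@8 c3@14, authorship 14141.222...333
After op 8 (move_left): buffer="rrsspjrspzyfrsp" (len 15), cursors c1@3 c4@3 c2@7 c3@13, authorship 14141.222...333
Authorship (.=original, N=cursor N): 1 4 1 4 1 . 2 2 2 . . . 3 3 3
Index 14: author = 3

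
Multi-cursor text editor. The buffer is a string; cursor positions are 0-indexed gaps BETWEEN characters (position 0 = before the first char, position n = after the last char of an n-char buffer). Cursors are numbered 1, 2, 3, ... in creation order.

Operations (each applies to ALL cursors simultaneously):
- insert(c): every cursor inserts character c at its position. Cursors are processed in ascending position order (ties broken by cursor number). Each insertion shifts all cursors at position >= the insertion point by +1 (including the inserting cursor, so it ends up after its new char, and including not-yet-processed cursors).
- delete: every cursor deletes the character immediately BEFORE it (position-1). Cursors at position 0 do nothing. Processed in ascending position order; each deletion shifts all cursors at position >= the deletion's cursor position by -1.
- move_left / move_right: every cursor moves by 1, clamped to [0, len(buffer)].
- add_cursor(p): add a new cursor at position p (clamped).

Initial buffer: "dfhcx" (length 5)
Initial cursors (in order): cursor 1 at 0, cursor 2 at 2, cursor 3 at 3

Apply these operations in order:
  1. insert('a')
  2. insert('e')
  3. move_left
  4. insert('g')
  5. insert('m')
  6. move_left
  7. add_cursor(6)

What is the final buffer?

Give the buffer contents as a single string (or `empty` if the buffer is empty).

After op 1 (insert('a')): buffer="adfahacx" (len 8), cursors c1@1 c2@4 c3@6, authorship 1..2.3..
After op 2 (insert('e')): buffer="aedfaehaecx" (len 11), cursors c1@2 c2@6 c3@9, authorship 11..22.33..
After op 3 (move_left): buffer="aedfaehaecx" (len 11), cursors c1@1 c2@5 c3@8, authorship 11..22.33..
After op 4 (insert('g')): buffer="agedfagehagecx" (len 14), cursors c1@2 c2@7 c3@11, authorship 111..222.333..
After op 5 (insert('m')): buffer="agmedfagmehagmecx" (len 17), cursors c1@3 c2@9 c3@14, authorship 1111..2222.3333..
After op 6 (move_left): buffer="agmedfagmehagmecx" (len 17), cursors c1@2 c2@8 c3@13, authorship 1111..2222.3333..
After op 7 (add_cursor(6)): buffer="agmedfagmehagmecx" (len 17), cursors c1@2 c4@6 c2@8 c3@13, authorship 1111..2222.3333..

Answer: agmedfagmehagmecx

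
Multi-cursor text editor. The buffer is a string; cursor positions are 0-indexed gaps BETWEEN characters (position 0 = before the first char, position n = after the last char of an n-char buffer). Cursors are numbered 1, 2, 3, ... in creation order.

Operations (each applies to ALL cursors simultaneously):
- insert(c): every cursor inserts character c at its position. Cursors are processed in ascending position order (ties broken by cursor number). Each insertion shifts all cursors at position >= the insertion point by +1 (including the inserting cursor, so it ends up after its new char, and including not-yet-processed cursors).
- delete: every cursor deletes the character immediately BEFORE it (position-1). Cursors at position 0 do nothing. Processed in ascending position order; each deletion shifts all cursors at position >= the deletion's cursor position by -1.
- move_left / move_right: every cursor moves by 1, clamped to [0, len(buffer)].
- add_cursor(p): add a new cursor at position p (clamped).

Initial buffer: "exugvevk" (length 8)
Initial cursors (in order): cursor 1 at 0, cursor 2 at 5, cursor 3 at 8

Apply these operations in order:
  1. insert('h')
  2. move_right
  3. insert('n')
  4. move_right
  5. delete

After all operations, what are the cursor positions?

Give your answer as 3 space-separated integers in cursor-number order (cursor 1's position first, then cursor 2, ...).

Answer: 3 9 11

Derivation:
After op 1 (insert('h')): buffer="hexugvhevkh" (len 11), cursors c1@1 c2@7 c3@11, authorship 1.....2...3
After op 2 (move_right): buffer="hexugvhevkh" (len 11), cursors c1@2 c2@8 c3@11, authorship 1.....2...3
After op 3 (insert('n')): buffer="henxugvhenvkhn" (len 14), cursors c1@3 c2@10 c3@14, authorship 1.1....2.2..33
After op 4 (move_right): buffer="henxugvhenvkhn" (len 14), cursors c1@4 c2@11 c3@14, authorship 1.1....2.2..33
After op 5 (delete): buffer="henugvhenkh" (len 11), cursors c1@3 c2@9 c3@11, authorship 1.1...2.2.3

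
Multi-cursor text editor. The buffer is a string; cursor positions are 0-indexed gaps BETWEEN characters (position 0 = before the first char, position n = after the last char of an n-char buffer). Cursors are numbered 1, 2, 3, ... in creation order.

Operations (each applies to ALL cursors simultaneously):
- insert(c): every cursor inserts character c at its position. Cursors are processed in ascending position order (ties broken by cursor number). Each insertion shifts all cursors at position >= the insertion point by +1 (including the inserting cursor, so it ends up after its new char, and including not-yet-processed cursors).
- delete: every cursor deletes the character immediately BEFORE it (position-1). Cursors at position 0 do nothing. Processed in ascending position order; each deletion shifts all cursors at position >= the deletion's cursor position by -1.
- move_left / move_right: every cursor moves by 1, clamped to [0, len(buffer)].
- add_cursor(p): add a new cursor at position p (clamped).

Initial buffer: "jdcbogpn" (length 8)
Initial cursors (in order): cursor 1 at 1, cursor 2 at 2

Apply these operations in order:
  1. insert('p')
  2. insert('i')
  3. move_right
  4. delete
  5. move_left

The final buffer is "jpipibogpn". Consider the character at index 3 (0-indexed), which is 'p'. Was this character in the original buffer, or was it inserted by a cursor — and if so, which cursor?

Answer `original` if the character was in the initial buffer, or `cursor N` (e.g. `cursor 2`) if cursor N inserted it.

After op 1 (insert('p')): buffer="jpdpcbogpn" (len 10), cursors c1@2 c2@4, authorship .1.2......
After op 2 (insert('i')): buffer="jpidpicbogpn" (len 12), cursors c1@3 c2@6, authorship .11.22......
After op 3 (move_right): buffer="jpidpicbogpn" (len 12), cursors c1@4 c2@7, authorship .11.22......
After op 4 (delete): buffer="jpipibogpn" (len 10), cursors c1@3 c2@5, authorship .1122.....
After op 5 (move_left): buffer="jpipibogpn" (len 10), cursors c1@2 c2@4, authorship .1122.....
Authorship (.=original, N=cursor N): . 1 1 2 2 . . . . .
Index 3: author = 2

Answer: cursor 2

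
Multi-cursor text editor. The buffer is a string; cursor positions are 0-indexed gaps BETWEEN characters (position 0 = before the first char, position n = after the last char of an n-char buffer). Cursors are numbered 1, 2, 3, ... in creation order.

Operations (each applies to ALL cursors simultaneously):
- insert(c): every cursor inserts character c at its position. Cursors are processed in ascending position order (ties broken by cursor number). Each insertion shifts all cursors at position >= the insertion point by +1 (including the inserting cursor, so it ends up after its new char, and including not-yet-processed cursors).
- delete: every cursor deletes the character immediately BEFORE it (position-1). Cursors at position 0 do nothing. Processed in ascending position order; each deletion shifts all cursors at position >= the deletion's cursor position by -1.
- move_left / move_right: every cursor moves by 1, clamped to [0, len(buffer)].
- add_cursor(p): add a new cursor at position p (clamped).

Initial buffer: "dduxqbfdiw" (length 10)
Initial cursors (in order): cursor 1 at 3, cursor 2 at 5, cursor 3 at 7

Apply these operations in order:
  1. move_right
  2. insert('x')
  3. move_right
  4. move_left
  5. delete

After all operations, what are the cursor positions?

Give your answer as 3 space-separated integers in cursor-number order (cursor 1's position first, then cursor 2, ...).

After op 1 (move_right): buffer="dduxqbfdiw" (len 10), cursors c1@4 c2@6 c3@8, authorship ..........
After op 2 (insert('x')): buffer="dduxxqbxfdxiw" (len 13), cursors c1@5 c2@8 c3@11, authorship ....1..2..3..
After op 3 (move_right): buffer="dduxxqbxfdxiw" (len 13), cursors c1@6 c2@9 c3@12, authorship ....1..2..3..
After op 4 (move_left): buffer="dduxxqbxfdxiw" (len 13), cursors c1@5 c2@8 c3@11, authorship ....1..2..3..
After op 5 (delete): buffer="dduxqbfdiw" (len 10), cursors c1@4 c2@6 c3@8, authorship ..........

Answer: 4 6 8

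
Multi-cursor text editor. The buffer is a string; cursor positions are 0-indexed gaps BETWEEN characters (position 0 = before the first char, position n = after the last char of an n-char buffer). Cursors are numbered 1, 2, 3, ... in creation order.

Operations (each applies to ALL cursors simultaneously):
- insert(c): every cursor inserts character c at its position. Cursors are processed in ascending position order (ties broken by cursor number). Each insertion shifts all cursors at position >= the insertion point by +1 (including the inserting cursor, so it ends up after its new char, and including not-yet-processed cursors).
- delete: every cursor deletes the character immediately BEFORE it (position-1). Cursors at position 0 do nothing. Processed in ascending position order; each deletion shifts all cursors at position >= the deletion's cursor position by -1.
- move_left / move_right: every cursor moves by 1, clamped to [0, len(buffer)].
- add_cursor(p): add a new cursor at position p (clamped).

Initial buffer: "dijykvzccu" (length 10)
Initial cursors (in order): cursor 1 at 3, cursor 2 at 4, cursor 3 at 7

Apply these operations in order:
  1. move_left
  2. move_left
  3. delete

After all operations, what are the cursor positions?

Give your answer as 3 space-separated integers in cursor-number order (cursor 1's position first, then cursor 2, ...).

After op 1 (move_left): buffer="dijykvzccu" (len 10), cursors c1@2 c2@3 c3@6, authorship ..........
After op 2 (move_left): buffer="dijykvzccu" (len 10), cursors c1@1 c2@2 c3@5, authorship ..........
After op 3 (delete): buffer="jyvzccu" (len 7), cursors c1@0 c2@0 c3@2, authorship .......

Answer: 0 0 2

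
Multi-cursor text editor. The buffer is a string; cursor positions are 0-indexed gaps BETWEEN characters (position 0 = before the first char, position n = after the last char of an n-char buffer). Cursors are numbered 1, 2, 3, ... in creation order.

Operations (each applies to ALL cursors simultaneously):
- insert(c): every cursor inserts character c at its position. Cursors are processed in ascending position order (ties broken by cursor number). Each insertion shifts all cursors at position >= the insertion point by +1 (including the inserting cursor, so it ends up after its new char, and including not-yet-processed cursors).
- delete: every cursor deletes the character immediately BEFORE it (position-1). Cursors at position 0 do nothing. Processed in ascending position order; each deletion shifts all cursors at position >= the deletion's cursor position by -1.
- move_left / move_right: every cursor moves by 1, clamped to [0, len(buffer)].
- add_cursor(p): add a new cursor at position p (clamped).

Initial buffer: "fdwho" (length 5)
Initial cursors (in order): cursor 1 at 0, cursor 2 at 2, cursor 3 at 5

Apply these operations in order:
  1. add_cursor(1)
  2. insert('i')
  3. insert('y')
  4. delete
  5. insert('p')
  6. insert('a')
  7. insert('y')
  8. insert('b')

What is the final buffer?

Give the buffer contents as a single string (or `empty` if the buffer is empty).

After op 1 (add_cursor(1)): buffer="fdwho" (len 5), cursors c1@0 c4@1 c2@2 c3@5, authorship .....
After op 2 (insert('i')): buffer="ifidiwhoi" (len 9), cursors c1@1 c4@3 c2@5 c3@9, authorship 1.4.2...3
After op 3 (insert('y')): buffer="iyfiydiywhoiy" (len 13), cursors c1@2 c4@5 c2@8 c3@13, authorship 11.44.22...33
After op 4 (delete): buffer="ifidiwhoi" (len 9), cursors c1@1 c4@3 c2@5 c3@9, authorship 1.4.2...3
After op 5 (insert('p')): buffer="ipfipdipwhoip" (len 13), cursors c1@2 c4@5 c2@8 c3@13, authorship 11.44.22...33
After op 6 (insert('a')): buffer="ipafipadipawhoipa" (len 17), cursors c1@3 c4@7 c2@11 c3@17, authorship 111.444.222...333
After op 7 (insert('y')): buffer="ipayfipaydipaywhoipay" (len 21), cursors c1@4 c4@9 c2@14 c3@21, authorship 1111.4444.2222...3333
After op 8 (insert('b')): buffer="ipaybfipaybdipaybwhoipayb" (len 25), cursors c1@5 c4@11 c2@17 c3@25, authorship 11111.44444.22222...33333

Answer: ipaybfipaybdipaybwhoipayb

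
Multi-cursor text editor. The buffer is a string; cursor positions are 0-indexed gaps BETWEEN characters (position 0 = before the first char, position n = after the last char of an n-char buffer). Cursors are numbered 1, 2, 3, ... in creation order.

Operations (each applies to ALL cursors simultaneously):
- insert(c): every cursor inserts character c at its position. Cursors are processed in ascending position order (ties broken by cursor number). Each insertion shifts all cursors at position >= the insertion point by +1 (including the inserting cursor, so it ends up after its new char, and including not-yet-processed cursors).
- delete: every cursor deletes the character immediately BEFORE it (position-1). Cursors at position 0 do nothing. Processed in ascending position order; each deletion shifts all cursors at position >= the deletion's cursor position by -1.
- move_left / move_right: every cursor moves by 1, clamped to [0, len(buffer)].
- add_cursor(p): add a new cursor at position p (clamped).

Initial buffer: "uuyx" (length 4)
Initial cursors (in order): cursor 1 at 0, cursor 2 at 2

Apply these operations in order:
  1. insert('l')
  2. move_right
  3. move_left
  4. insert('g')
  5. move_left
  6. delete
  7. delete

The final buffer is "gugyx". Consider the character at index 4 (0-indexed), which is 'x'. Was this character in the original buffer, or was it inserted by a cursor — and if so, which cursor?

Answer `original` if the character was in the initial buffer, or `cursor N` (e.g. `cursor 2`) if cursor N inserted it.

Answer: original

Derivation:
After op 1 (insert('l')): buffer="luulyx" (len 6), cursors c1@1 c2@4, authorship 1..2..
After op 2 (move_right): buffer="luulyx" (len 6), cursors c1@2 c2@5, authorship 1..2..
After op 3 (move_left): buffer="luulyx" (len 6), cursors c1@1 c2@4, authorship 1..2..
After op 4 (insert('g')): buffer="lguulgyx" (len 8), cursors c1@2 c2@6, authorship 11..22..
After op 5 (move_left): buffer="lguulgyx" (len 8), cursors c1@1 c2@5, authorship 11..22..
After op 6 (delete): buffer="guugyx" (len 6), cursors c1@0 c2@3, authorship 1..2..
After op 7 (delete): buffer="gugyx" (len 5), cursors c1@0 c2@2, authorship 1.2..
Authorship (.=original, N=cursor N): 1 . 2 . .
Index 4: author = original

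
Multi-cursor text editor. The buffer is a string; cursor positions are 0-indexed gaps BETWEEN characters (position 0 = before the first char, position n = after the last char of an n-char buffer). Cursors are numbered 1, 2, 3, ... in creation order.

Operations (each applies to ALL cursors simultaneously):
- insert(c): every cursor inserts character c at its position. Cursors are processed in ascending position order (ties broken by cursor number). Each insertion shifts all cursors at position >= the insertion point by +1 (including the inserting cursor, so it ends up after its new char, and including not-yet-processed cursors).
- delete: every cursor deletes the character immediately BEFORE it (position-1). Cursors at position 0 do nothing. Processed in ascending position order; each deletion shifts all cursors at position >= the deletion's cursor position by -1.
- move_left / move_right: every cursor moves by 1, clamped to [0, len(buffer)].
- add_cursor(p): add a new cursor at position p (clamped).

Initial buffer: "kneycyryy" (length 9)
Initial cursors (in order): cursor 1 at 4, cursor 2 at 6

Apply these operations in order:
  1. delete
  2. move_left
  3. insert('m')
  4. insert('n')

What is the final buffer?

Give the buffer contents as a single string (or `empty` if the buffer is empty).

After op 1 (delete): buffer="knecryy" (len 7), cursors c1@3 c2@4, authorship .......
After op 2 (move_left): buffer="knecryy" (len 7), cursors c1@2 c2@3, authorship .......
After op 3 (insert('m')): buffer="knmemcryy" (len 9), cursors c1@3 c2@5, authorship ..1.2....
After op 4 (insert('n')): buffer="knmnemncryy" (len 11), cursors c1@4 c2@7, authorship ..11.22....

Answer: knmnemncryy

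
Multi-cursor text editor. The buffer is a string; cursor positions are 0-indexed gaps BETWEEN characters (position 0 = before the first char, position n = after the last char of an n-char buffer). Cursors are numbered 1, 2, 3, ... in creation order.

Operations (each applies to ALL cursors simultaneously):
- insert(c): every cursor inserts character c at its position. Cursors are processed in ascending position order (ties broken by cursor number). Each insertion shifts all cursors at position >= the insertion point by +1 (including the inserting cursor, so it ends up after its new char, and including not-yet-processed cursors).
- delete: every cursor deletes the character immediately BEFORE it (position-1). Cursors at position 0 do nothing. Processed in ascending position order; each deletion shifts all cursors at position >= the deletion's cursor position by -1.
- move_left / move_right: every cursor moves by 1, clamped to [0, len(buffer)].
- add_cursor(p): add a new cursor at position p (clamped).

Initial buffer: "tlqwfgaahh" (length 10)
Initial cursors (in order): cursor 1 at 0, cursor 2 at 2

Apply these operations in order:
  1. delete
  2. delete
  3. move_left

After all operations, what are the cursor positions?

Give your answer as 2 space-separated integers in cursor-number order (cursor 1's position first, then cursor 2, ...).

Answer: 0 0

Derivation:
After op 1 (delete): buffer="tqwfgaahh" (len 9), cursors c1@0 c2@1, authorship .........
After op 2 (delete): buffer="qwfgaahh" (len 8), cursors c1@0 c2@0, authorship ........
After op 3 (move_left): buffer="qwfgaahh" (len 8), cursors c1@0 c2@0, authorship ........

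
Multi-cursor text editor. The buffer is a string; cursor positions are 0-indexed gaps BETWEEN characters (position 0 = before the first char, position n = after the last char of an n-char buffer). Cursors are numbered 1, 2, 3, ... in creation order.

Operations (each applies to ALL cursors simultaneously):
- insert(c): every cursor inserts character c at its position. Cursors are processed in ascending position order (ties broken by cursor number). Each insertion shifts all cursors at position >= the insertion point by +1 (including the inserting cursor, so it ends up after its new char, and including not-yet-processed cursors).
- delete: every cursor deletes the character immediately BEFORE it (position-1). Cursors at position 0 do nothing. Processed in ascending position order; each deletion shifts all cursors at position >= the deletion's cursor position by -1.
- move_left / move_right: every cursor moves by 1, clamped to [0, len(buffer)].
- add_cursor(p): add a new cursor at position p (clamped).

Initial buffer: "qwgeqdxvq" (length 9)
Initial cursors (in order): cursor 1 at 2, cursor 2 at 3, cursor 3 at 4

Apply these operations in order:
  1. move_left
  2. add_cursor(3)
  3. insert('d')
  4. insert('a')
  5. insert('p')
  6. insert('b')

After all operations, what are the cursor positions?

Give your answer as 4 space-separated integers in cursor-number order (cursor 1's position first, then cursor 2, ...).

Answer: 5 10 19 19

Derivation:
After op 1 (move_left): buffer="qwgeqdxvq" (len 9), cursors c1@1 c2@2 c3@3, authorship .........
After op 2 (add_cursor(3)): buffer="qwgeqdxvq" (len 9), cursors c1@1 c2@2 c3@3 c4@3, authorship .........
After op 3 (insert('d')): buffer="qdwdgddeqdxvq" (len 13), cursors c1@2 c2@4 c3@7 c4@7, authorship .1.2.34......
After op 4 (insert('a')): buffer="qdawdagddaaeqdxvq" (len 17), cursors c1@3 c2@6 c3@11 c4@11, authorship .11.22.3434......
After op 5 (insert('p')): buffer="qdapwdapgddaappeqdxvq" (len 21), cursors c1@4 c2@8 c3@15 c4@15, authorship .111.222.343434......
After op 6 (insert('b')): buffer="qdapbwdapbgddaappbbeqdxvq" (len 25), cursors c1@5 c2@10 c3@19 c4@19, authorship .1111.2222.34343434......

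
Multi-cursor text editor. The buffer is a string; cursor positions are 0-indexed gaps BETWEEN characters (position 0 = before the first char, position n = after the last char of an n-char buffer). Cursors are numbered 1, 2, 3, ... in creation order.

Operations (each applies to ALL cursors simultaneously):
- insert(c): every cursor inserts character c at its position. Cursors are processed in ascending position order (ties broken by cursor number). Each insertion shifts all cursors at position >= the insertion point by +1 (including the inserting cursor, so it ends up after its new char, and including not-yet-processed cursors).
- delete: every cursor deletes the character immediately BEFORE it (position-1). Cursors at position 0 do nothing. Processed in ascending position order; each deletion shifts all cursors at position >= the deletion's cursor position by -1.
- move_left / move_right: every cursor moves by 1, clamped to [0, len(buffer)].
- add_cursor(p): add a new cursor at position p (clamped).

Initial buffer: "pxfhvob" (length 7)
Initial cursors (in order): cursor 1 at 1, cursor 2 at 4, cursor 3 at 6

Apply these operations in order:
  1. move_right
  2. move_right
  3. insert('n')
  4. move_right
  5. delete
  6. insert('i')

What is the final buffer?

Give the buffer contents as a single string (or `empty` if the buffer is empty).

Answer: pxfnivonii

Derivation:
After op 1 (move_right): buffer="pxfhvob" (len 7), cursors c1@2 c2@5 c3@7, authorship .......
After op 2 (move_right): buffer="pxfhvob" (len 7), cursors c1@3 c2@6 c3@7, authorship .......
After op 3 (insert('n')): buffer="pxfnhvonbn" (len 10), cursors c1@4 c2@8 c3@10, authorship ...1...2.3
After op 4 (move_right): buffer="pxfnhvonbn" (len 10), cursors c1@5 c2@9 c3@10, authorship ...1...2.3
After op 5 (delete): buffer="pxfnvon" (len 7), cursors c1@4 c2@7 c3@7, authorship ...1..2
After op 6 (insert('i')): buffer="pxfnivonii" (len 10), cursors c1@5 c2@10 c3@10, authorship ...11..223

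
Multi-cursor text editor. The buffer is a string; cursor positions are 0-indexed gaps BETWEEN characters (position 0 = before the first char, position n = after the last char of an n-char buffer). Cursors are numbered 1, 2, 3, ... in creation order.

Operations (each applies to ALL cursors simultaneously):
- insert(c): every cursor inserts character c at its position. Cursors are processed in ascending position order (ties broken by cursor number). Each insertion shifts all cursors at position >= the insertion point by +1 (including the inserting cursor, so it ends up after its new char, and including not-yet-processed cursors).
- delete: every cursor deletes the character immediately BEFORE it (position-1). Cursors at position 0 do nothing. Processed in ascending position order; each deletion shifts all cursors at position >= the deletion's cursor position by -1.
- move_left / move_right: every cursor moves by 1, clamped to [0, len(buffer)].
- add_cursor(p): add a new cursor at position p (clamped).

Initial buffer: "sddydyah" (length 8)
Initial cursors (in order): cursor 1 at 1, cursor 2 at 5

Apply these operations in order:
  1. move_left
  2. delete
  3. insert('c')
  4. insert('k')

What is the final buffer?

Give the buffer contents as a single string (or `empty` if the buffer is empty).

After op 1 (move_left): buffer="sddydyah" (len 8), cursors c1@0 c2@4, authorship ........
After op 2 (delete): buffer="sdddyah" (len 7), cursors c1@0 c2@3, authorship .......
After op 3 (insert('c')): buffer="csddcdyah" (len 9), cursors c1@1 c2@5, authorship 1...2....
After op 4 (insert('k')): buffer="cksddckdyah" (len 11), cursors c1@2 c2@7, authorship 11...22....

Answer: cksddckdyah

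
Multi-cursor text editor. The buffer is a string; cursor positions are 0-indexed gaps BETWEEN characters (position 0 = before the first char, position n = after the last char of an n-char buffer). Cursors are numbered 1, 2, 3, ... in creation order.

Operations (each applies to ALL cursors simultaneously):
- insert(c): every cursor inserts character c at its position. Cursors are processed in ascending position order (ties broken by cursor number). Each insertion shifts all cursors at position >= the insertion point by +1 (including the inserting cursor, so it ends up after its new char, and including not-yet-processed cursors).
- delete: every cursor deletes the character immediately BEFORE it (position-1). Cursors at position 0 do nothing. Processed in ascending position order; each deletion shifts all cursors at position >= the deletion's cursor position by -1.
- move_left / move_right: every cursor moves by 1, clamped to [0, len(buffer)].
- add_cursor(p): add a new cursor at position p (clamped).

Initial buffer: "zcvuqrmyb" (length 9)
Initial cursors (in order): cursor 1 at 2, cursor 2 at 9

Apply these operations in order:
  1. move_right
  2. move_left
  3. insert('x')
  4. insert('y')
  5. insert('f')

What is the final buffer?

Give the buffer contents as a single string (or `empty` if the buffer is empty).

Answer: zcxyfvuqrmyxyfb

Derivation:
After op 1 (move_right): buffer="zcvuqrmyb" (len 9), cursors c1@3 c2@9, authorship .........
After op 2 (move_left): buffer="zcvuqrmyb" (len 9), cursors c1@2 c2@8, authorship .........
After op 3 (insert('x')): buffer="zcxvuqrmyxb" (len 11), cursors c1@3 c2@10, authorship ..1......2.
After op 4 (insert('y')): buffer="zcxyvuqrmyxyb" (len 13), cursors c1@4 c2@12, authorship ..11......22.
After op 5 (insert('f')): buffer="zcxyfvuqrmyxyfb" (len 15), cursors c1@5 c2@14, authorship ..111......222.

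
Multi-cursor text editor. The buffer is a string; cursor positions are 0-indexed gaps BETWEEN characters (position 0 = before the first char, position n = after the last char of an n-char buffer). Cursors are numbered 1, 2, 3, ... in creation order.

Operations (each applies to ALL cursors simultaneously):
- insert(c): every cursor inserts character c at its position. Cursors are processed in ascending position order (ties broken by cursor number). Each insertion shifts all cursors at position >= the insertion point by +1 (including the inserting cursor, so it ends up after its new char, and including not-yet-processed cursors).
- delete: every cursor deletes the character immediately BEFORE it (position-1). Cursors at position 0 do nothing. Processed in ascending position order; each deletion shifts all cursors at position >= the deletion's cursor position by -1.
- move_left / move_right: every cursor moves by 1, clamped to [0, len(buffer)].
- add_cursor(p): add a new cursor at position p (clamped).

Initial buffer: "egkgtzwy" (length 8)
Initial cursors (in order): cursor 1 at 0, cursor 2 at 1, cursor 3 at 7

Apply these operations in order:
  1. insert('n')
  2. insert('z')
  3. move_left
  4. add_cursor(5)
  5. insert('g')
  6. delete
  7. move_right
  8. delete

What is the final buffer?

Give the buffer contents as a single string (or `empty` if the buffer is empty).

Answer: nenkgtzwny

Derivation:
After op 1 (insert('n')): buffer="nengkgtzwny" (len 11), cursors c1@1 c2@3 c3@10, authorship 1.2......3.
After op 2 (insert('z')): buffer="nzenzgkgtzwnzy" (len 14), cursors c1@2 c2@5 c3@13, authorship 11.22......33.
After op 3 (move_left): buffer="nzenzgkgtzwnzy" (len 14), cursors c1@1 c2@4 c3@12, authorship 11.22......33.
After op 4 (add_cursor(5)): buffer="nzenzgkgtzwnzy" (len 14), cursors c1@1 c2@4 c4@5 c3@12, authorship 11.22......33.
After op 5 (insert('g')): buffer="ngzengzggkgtzwngzy" (len 18), cursors c1@2 c2@6 c4@8 c3@16, authorship 111.2224......333.
After op 6 (delete): buffer="nzenzgkgtzwnzy" (len 14), cursors c1@1 c2@4 c4@5 c3@12, authorship 11.22......33.
After op 7 (move_right): buffer="nzenzgkgtzwnzy" (len 14), cursors c1@2 c2@5 c4@6 c3@13, authorship 11.22......33.
After op 8 (delete): buffer="nenkgtzwny" (len 10), cursors c1@1 c2@3 c4@3 c3@9, authorship 1.2.....3.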